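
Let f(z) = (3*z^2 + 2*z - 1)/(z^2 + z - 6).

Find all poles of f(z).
The singularities of f are the zeros of the denominator. Factoring,
  z^2 + z - 6 = (z + 3)*(z - 2)
so the candidates are z = -3, z = 2.

Check the numerator P(z) = 3*z^2 + 2*z - 1 at each one:
  P(-3) = 20 ≠ 0, so z = -3 is a (simple) pole.
  P(2) = 15 ≠ 0, so z = 2 is a (simple) pole.

Poles of f: {-3, 2}

Final answer: {-3, 2}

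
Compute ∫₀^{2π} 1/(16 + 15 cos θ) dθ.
Let J = ∫₀^{2π} dθ/(16 + 15 cos θ).
Put z = e^{iθ}: then cos θ = (z + 1/z)/2, dθ = dz/(iz), and z runs once counterclockwise around |z| = 1:
  J = ∮_{|z|=1} 1/(16 + 15*(z + 1/z)/2) · dz/(iz) = (2/i) ∮_{|z|=1} dz/(15*z^2 + 32*z + 15).
The roots of 15*z^2 + 32*z + 15 are z = (-16 ± sqrt(16^2 - 15^2))/15, with sqrt(31) = sqrt(31); their product is 1, so only z₊ = -16/15 + sqrt(31)/15 lies inside the unit circle (z₋ = -16/15 - sqrt(31)/15 lies outside).
z₊ is a simple zero of q(z) = 15*z^2 + 32*z + 15, so Res(1/q, z₊) = 1/q'(z₊) with q'(z) = 30*z + 32; and q'(z₊) = 15*(z₊ - z₋) = 2*sqrt(31).
Therefore J = (2/i) · 2πi · 1/(2*sqrt(31)) = 2*pi/(sqrt(31)) = 2*sqrt(31)*pi/31

Final answer: 2*sqrt(31)*pi/31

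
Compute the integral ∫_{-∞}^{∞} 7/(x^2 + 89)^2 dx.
Let f(z) = 7/(z^2 + 89)^2. The denominator has no real zeros and deg Q - deg P = 4 ≥ 2, so the integral of f over the upper semicircle |z| = R tends to 0 as R → ∞. Closing the contour in the upper half-plane,
  ∫_{-∞}^{∞} f(x) dx = 2πi · Σ Res(f, z_k)  over the poles with Im z_k > 0.

Zeros of the denominator: z^2 + 89 = 0 gives z = ±sqrt(89)*I.
Upper half-plane: z = sqrt(89)*I (a pole of order 2).

Write f(z) = g(z)/(z - sqrt(89)*I)^2 with g(z) = 7/(z + sqrt(89)*I)^2. For a double pole, Res(f, z₀) = g'(z₀):
  g'(z) = -14/(z + sqrt(89)*I)^3
  Res(f, sqrt(89)*I) = g'(sqrt(89)*I) = -7*sqrt(89)*I/31684

∫_{-∞}^{∞} f(x) dx = 2πi · (-7*sqrt(89)*I/31684) = 7*sqrt(89)*pi/15842

Final answer: 7*sqrt(89)*pi/15842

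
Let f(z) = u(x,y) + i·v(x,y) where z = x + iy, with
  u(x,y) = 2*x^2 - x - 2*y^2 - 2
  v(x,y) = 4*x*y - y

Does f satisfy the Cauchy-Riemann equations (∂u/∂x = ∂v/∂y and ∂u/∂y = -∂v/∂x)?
∂u/∂x = 4*x - 1
∂v/∂y = 4*x - 1
∂u/∂y = -4*y
∂v/∂x = 4*y
∂u/∂x = ∂v/∂y and ∂u/∂y = -∂v/∂x hold identically; f is analytic.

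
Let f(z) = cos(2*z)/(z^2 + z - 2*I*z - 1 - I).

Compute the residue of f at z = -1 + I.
Write f(z) = P(z)/Q(z) with P(z) = cos(2*z) and Q(z) = z^2 + z - 2*I*z - 1 - I.
The denominator factors as Q(z) = (z + 1 - I)*(z - I), so z = -1 + I is a simple zero of Q and P is analytic there; z = -1 + I is therefore a simple pole and
  Res(f, z₀) = P(z₀)/Q'(z₀).

Q'(z) = 2*z + 1 - 2*I, so Q'(-1 + I) = -1.
P(-1 + I) = cos(2 - 2*I).

Res(f, -1 + I) = (cos(2 - 2*I))/(-1) = -cos(2 - 2*I)

Final answer: -cos(2 - 2*I)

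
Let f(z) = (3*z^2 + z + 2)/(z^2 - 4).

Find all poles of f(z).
The singularities of f are the zeros of the denominator. Factoring,
  z^2 - 4 = (z + 2)*(z - 2)
so the candidates are z = -2, z = 2.

Check the numerator P(z) = 3*z^2 + z + 2 at each one:
  P(-2) = 12 ≠ 0, so z = -2 is a (simple) pole.
  P(2) = 16 ≠ 0, so z = 2 is a (simple) pole.

Poles of f: {-2, 2}

Final answer: {-2, 2}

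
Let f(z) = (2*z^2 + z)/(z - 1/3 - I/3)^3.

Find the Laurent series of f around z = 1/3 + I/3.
(1/3 + 7*I/9)/(z - 1/3 - I/3)^3 + (7/3 + 4*I/3)/(z - 1/3 - I/3)^2 + 2/(z - 1/3 - I/3)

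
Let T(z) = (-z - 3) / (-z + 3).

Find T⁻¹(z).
Set w = T(z) = (-z - 3) / (-z + 3) and solve for z:
  w*(-z + 3) = -z - 3
  3*w + z*(1 - w) + 3 = 0
  z*(1 - w) = -3*w - 3
  z = (3*w + 3)/(w - 1)
Renaming the variable, T⁻¹(z) = (3*z + 3)/(z - 1).
(Check: ad - bc = -6 ≠ 0, so T is invertible.)

Final answer: (3*z + 3)/(z - 1)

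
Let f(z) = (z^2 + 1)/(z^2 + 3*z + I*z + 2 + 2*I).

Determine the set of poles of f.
{-2, -1 - I}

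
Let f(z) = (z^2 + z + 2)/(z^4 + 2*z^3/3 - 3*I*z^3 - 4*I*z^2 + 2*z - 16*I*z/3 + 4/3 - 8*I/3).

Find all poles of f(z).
The singularities of f are the zeros of the denominator. Factoring,
  z^4 + 2*z^3/3 - 3*I*z^3 - 4*I*z^2 + 2*z - 16*I*z/3 + 4/3 - 8*I/3 = (z + 1 - I)*(z + I)*(z - 1 - 3*I)*(z + 2/3)
so the candidates are z = -1 + I, z = -I, z = 1 + 3*I, z = -2/3.

Check the numerator P(z) = z^2 + z + 2 at each one:
  P(-1 + I) = 1 - I ≠ 0, so z = -1 + I is a (simple) pole.
  P(-I) = 1 - I ≠ 0, so z = -I is a (simple) pole.
  P(1 + 3*I) = -5 + 9*I ≠ 0, so z = 1 + 3*I is a (simple) pole.
  P(-2/3) = 16/9 ≠ 0, so z = -2/3 is a (simple) pole.

Poles of f: {-1 + I, -2/3, -I, 1 + 3*I}

Final answer: {-1 + I, -2/3, -I, 1 + 3*I}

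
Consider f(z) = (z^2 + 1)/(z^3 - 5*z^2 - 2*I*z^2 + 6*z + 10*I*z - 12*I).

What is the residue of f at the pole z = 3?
Write f(z) = P(z)/Q(z) with P(z) = z^2 + 1 and Q(z) = z^3 - 5*z^2 - 2*I*z^2 + 6*z + 10*I*z - 12*I.
The denominator factors as Q(z) = (z - 2*I)*(z - 3)*(z - 2), so z = 3 is a simple zero of Q and P is analytic there; z = 3 is therefore a simple pole and
  Res(f, z₀) = P(z₀)/Q'(z₀).

Q'(z) = 3*z^2 - 10*z - 4*I*z + 6 + 10*I, so Q'(3) = 3 - 2*I.
P(3) = 10.

Res(f, 3) = (10)/(3 - 2*I) = 30/13 + 20*I/13

Final answer: 30/13 + 20*I/13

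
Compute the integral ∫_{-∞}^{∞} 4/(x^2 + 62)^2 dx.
Let f(z) = 4/(z^2 + 62)^2. The denominator has no real zeros and deg Q - deg P = 4 ≥ 2, so the integral of f over the upper semicircle |z| = R tends to 0 as R → ∞. Closing the contour in the upper half-plane,
  ∫_{-∞}^{∞} f(x) dx = 2πi · Σ Res(f, z_k)  over the poles with Im z_k > 0.

Zeros of the denominator: z^2 + 62 = 0 gives z = ±sqrt(62)*I.
Upper half-plane: z = sqrt(62)*I (a pole of order 2).

Write f(z) = g(z)/(z - sqrt(62)*I)^2 with g(z) = 4/(z + sqrt(62)*I)^2. For a double pole, Res(f, z₀) = g'(z₀):
  g'(z) = -8/(z + sqrt(62)*I)^3
  Res(f, sqrt(62)*I) = g'(sqrt(62)*I) = -sqrt(62)*I/3844

∫_{-∞}^{∞} f(x) dx = 2πi · (-sqrt(62)*I/3844) = sqrt(62)*pi/1922

Final answer: sqrt(62)*pi/1922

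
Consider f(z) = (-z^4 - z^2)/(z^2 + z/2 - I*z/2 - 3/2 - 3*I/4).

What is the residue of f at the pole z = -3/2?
Write f(z) = P(z)/Q(z) with P(z) = -z^4 - z^2 and Q(z) = z^2 + z/2 - I*z/2 - 3/2 - 3*I/4.
The denominator factors as Q(z) = (z - 1 - I/2)*(z + 3/2), so z = -3/2 is a simple zero of Q and P is analytic there; z = -3/2 is therefore a simple pole and
  Res(f, z₀) = P(z₀)/Q'(z₀).

Q'(z) = 2*z + 1/2 - I/2, so Q'(-3/2) = -5/2 - I/2.
P(-3/2) = -117/16.

Res(f, -3/2) = (-117/16)/(-5/2 - I/2) = 45/16 - 9*I/16

Final answer: 45/16 - 9*I/16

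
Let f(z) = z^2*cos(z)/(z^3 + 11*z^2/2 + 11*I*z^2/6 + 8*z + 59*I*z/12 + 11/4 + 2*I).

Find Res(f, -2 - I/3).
(-368/289 + 1716*I/1445)*cos(2 + I/3)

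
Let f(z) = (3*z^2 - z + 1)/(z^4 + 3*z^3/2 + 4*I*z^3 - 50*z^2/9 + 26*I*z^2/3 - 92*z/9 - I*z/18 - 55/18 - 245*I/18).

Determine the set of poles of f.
The singularities of f are the zeros of the denominator. Factoring,
  z^4 + 3*z^3/2 + 4*I*z^3 - 50*z^2/9 + 26*I*z^2/3 - 92*z/9 - I*z/18 - 55/18 - 245*I/18 = (z + 2 + I)*(z - 1 + 3*I)*(z - 1 + 2*I/3)*(z + 3/2 - 2*I/3)
so the candidates are z = -2 - I, z = 1 - 3*I, z = 1 - 2*I/3, z = -3/2 + 2*I/3.

Check the numerator P(z) = 3*z^2 - z + 1 at each one:
  P(-2 - I) = 12 + 13*I ≠ 0, so z = -2 - I is a (simple) pole.
  P(1 - 3*I) = -24 - 15*I ≠ 0, so z = 1 - 3*I is a (simple) pole.
  P(1 - 2*I/3) = 5/3 - 10*I/3 ≠ 0, so z = 1 - 2*I/3 is a (simple) pole.
  P(-3/2 + 2*I/3) = 95/12 - 20*I/3 ≠ 0, so z = -3/2 + 2*I/3 is a (simple) pole.

Poles of f: {-2 - I, -3/2 + 2*I/3, 1 - 3*I, 1 - 2*I/3}

Final answer: {-2 - I, -3/2 + 2*I/3, 1 - 3*I, 1 - 2*I/3}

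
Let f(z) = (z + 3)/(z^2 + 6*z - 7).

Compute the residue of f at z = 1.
1/2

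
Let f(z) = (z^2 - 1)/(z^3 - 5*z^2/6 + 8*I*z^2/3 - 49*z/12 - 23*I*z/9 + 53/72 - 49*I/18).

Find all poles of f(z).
{-2/3 - 3*I/2, -1/2 - 2*I/3, 2 - I/2}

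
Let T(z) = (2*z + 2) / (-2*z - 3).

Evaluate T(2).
-6/7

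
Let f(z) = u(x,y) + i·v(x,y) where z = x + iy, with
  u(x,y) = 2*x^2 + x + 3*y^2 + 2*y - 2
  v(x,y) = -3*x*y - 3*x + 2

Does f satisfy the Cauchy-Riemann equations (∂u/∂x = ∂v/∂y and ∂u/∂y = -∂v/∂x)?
∂u/∂x = 4*x + 1
∂v/∂y = -3*x
∂u/∂y = 6*y + 2
∂v/∂x = -3*y - 3
∂u/∂x ≠ ∂v/∂y and ∂u/∂y ≠ -∂v/∂x; the Cauchy-Riemann equations are not satisfied, so f is not analytic.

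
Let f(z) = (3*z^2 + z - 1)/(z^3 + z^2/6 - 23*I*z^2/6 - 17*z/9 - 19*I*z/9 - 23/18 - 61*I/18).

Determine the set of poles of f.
The singularities of f are the zeros of the denominator. Factoring,
  z^3 + z^2/6 - 23*I*z^2/6 - 17*z/9 - 19*I*z/9 - 23/18 - 61*I/18 = (z + 1/3 + 2*I/3)*(z - 2/3 - 3*I)*(z + 1/2 - 3*I/2)
so the candidates are z = -1/3 - 2*I/3, z = 2/3 + 3*I, z = -1/2 + 3*I/2.

Check the numerator P(z) = 3*z^2 + z - 1 at each one:
  P(-1/3 - 2*I/3) = -7/3 + 2*I/3 ≠ 0, so z = -1/3 - 2*I/3 is a (simple) pole.
  P(2/3 + 3*I) = -26 + 15*I ≠ 0, so z = 2/3 + 3*I is a (simple) pole.
  P(-1/2 + 3*I/2) = -15/2 - 3*I ≠ 0, so z = -1/2 + 3*I/2 is a (simple) pole.

Poles of f: {-1/2 + 3*I/2, -1/3 - 2*I/3, 2/3 + 3*I}

Final answer: {-1/2 + 3*I/2, -1/3 - 2*I/3, 2/3 + 3*I}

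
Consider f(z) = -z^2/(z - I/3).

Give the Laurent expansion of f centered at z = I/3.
Put w = z - (I/3), i.e. z = w + I/3. The denominator is w, so it suffices to rewrite the numerator in powers of w.

P(z) = -z^2
P(w + I/3) = 1/9 - 2*I*w/3 - w^2

Dividing each term by w:
  f = 1/(9*w) - 2*I/3 - w

Substituting back w = z - I/3:
  f(z) = 1/(9*(z - I/3)) - 2*I/3 - (z - I/3)

The series is finite because the numerator is a polynomial; the negative powers form the principal part, and the coefficient of 1/(z - I/3) gives Res(f, I/3) = 1/9.

Final answer: 1/(9*(z - I/3)) - 2*I/3 - (z - I/3)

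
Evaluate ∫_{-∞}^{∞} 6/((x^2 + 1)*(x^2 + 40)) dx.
Let f(z) = 6/((z^2 + 1)*(z^2 + 40)). The denominator has no real zeros and deg Q - deg P = 4 ≥ 2, so the integral of f over the upper semicircle |z| = R tends to 0 as R → ∞. Closing the contour in the upper half-plane,
  ∫_{-∞}^{∞} f(x) dx = 2πi · Σ Res(f, z_k)  over the poles with Im z_k > 0.

Zeros of the denominator: z^2 + 40 = 0 gives z = ±2*sqrt(10)*I; z^2 + 1 = 0 gives z = ±I.
Upper half-plane: z = I, z = 2*sqrt(10)*I (simple).

Each pole is a simple zero of Q(z) = z^4 + 41*z^2 + 40, so Res(f, z₀) = P(z₀)/Q'(z₀) with P(z) = 6, Q'(z) = 4*z^3 + 82*z:
  Res(f, I) = (6)/(78*I) = -I/13
  Res(f, 2*sqrt(10)*I) = (6)/(-156*sqrt(10)*I) = sqrt(10)*I/260

Sum of residues: I*(-20 + sqrt(10))/260
∫_{-∞}^{∞} f(x) dx = 2πi · (I*(-20 + sqrt(10))/260) = pi*(20 - sqrt(10))/130

Final answer: pi*(20 - sqrt(10))/130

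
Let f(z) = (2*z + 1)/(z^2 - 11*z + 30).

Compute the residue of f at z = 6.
13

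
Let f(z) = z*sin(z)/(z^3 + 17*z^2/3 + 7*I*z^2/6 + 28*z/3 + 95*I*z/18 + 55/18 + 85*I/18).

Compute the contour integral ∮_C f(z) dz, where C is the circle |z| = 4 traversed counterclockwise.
pi*(2952/1825 - 1764*I/1825)*sin(2 + I) + pi*(-7404/5525 + 3228*I/5525)*sin(3 - I/3) + pi*(-4476/16133 + 6168*I/16133)*sin(2/3 + I/2)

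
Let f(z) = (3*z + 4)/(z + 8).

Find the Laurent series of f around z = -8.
Put w = z - (-8), i.e. z = w - 8. The denominator is w, so it suffices to rewrite the numerator in powers of w.

P(z) = 3*z + 4
P(w - 8) = -20 + 3*w

Dividing each term by w:
  f = -20/w + 3

Substituting back w = z + 8:
  f(z) = -20/(z + 8) + 3

The series is finite because the numerator is a polynomial; the negative powers form the principal part, and the coefficient of 1/(z + 8) gives Res(f, -8) = -20.

Final answer: -20/(z + 8) + 3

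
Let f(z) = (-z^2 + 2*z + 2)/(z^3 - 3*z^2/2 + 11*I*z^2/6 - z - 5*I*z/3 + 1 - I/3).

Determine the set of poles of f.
The singularities of f are the zeros of the denominator. Factoring,
  z^3 - 3*z^2/2 + 11*I*z^2/6 - z - 5*I*z/3 + 1 - I/3 = (z + 1/2 + I/2)*(z - 1 + I)*(z - 1 + I/3)
so the candidates are z = -1/2 - I/2, z = 1 - I, z = 1 - I/3.

Check the numerator P(z) = -z^2 + 2*z + 2 at each one:
  P(-1/2 - I/2) = 1 - 3*I/2 ≠ 0, so z = -1/2 - I/2 is a (simple) pole.
  P(1 - I) = 4 ≠ 0, so z = 1 - I is a (simple) pole.
  P(1 - I/3) = 28/9 ≠ 0, so z = 1 - I/3 is a (simple) pole.

Poles of f: {-1/2 - I/2, 1 - I, 1 - I/3}

Final answer: {-1/2 - I/2, 1 - I, 1 - I/3}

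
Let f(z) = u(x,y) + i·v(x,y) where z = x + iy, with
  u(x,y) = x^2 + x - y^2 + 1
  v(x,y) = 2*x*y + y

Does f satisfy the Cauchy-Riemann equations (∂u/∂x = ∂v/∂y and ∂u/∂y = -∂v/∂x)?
∂u/∂x = 2*x + 1
∂v/∂y = 2*x + 1
∂u/∂y = -2*y
∂v/∂x = 2*y
∂u/∂x = ∂v/∂y and ∂u/∂y = -∂v/∂x hold identically; f is analytic.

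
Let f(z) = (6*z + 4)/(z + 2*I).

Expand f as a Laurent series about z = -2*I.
Put w = z - (-2*I), i.e. z = w - 2*I. The denominator is w, so it suffices to rewrite the numerator in powers of w.

P(z) = 6*z + 4
P(w - 2*I) = 4 - 12*I + 6*w

Dividing each term by w:
  f = (4 - 12*I)/w + 6

Substituting back w = z + 2*I:
  f(z) = (4 - 12*I)/(z + 2*I) + 6

The series is finite because the numerator is a polynomial; the negative powers form the principal part, and the coefficient of 1/(z + 2*I) gives Res(f, -2*I) = 4 - 12*I.

Final answer: (4 - 12*I)/(z + 2*I) + 6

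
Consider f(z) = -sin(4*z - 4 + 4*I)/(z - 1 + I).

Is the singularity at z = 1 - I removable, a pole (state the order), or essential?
removable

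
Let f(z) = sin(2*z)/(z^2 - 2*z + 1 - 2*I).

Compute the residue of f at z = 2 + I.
Write f(z) = P(z)/Q(z) with P(z) = sin(2*z) and Q(z) = z^2 - 2*z + 1 - 2*I.
The denominator factors as Q(z) = (z - 2 - I)*(z + I), so z = 2 + I is a simple zero of Q and P is analytic there; z = 2 + I is therefore a simple pole and
  Res(f, z₀) = P(z₀)/Q'(z₀).

Q'(z) = 2*z - 2, so Q'(2 + I) = 2 + 2*I.
P(2 + I) = sin(4 + 2*I).

Res(f, 2 + I) = (sin(4 + 2*I))/(2 + 2*I) = (1/4 - I/4)*sin(4 + 2*I)

Final answer: (1/4 - I/4)*sin(4 + 2*I)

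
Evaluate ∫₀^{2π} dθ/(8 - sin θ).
Call the integral J. The integrand is 2π-periodic and we integrate over a full period, so shifting θ does not change the value (θ → θ + π/2 turns sin θ into cos θ; θ → θ + π flips the sign of the trig term). Hence
  J = ∫₀^{2π} dθ/(8 + cos θ).
Put z = e^{iθ}: then cos θ = (z + 1/z)/2, dθ = dz/(iz), and z runs once counterclockwise around |z| = 1:
  J = ∮_{|z|=1} 1/(8 + (z + 1/z)/2) · dz/(iz) = (2/i) ∮_{|z|=1} dz/(z^2 + 16*z + 1).
The roots of z^2 + 16*z + 1 are z = (-8 ± sqrt(8^2 - 1^2)), with sqrt(63) = 3*sqrt(7); their product is 1, so only z₊ = -8 + 3*sqrt(7) lies inside the unit circle (z₋ = -8 - 3*sqrt(7) lies outside).
z₊ is a simple zero of q(z) = z^2 + 16*z + 1, so Res(1/q, z₊) = 1/q'(z₊) with q'(z) = 2*z + 16; and q'(z₊) = (z₊ - z₋) = 6*sqrt(7).
Therefore J = (2/i) · 2πi · 1/(6*sqrt(7)) = 2*pi/(3*sqrt(7)) = 2*sqrt(7)*pi/21

Final answer: 2*sqrt(7)*pi/21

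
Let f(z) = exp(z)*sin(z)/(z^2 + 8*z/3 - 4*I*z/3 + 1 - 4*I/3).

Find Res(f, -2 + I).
Write f(z) = P(z)/Q(z) with P(z) = exp(z)*sin(z) and Q(z) = z^2 + 8*z/3 - 4*I*z/3 + 1 - 4*I/3.
The denominator factors as Q(z) = (z + 2 - I)*(z + 2/3 - I/3), so z = -2 + I is a simple zero of Q and P is analytic there; z = -2 + I is therefore a simple pole and
  Res(f, z₀) = P(z₀)/Q'(z₀).

Q'(z) = 2*z + 8/3 - 4*I/3, so Q'(-2 + I) = -4/3 + 2*I/3.
P(-2 + I) = -exp(-2 + I)*sin(2 - I).

Res(f, -2 + I) = (-exp(-2 + I)*sin(2 - I))/(-4/3 + 2*I/3) = (3/5 + 3*I/10)*exp(-2 + I)*sin(2 - I)

Final answer: (3/5 + 3*I/10)*exp(-2 + I)*sin(2 - I)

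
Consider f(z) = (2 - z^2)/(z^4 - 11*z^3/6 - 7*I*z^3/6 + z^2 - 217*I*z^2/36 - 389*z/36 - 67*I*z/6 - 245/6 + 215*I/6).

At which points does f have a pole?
The singularities of f are the zeros of the denominator. Factoring,
  z^4 - 11*z^3/6 - 7*I*z^3/6 + z^2 - 217*I*z^2/36 - 389*z/36 - 67*I*z/6 - 245/6 + 215*I/6 = (z + 2 - 2*I/3)*(z + 2/3 + 3*I)*(z - 3/2 - 2*I)*(z - 3 - 3*I/2)
so the candidates are z = -2 + 2*I/3, z = -2/3 - 3*I, z = 3/2 + 2*I, z = 3 + 3*I/2.

Check the numerator P(z) = 2 - z^2 at each one:
  P(-2 + 2*I/3) = -14/9 + 8*I/3 ≠ 0, so z = -2 + 2*I/3 is a (simple) pole.
  P(-2/3 - 3*I) = 95/9 - 4*I ≠ 0, so z = -2/3 - 3*I is a (simple) pole.
  P(3/2 + 2*I) = 15/4 - 6*I ≠ 0, so z = 3/2 + 2*I is a (simple) pole.
  P(3 + 3*I/2) = -19/4 - 9*I ≠ 0, so z = 3 + 3*I/2 is a (simple) pole.

Poles of f: {-2 + 2*I/3, -2/3 - 3*I, 3/2 + 2*I, 3 + 3*I/2}

Final answer: {-2 + 2*I/3, -2/3 - 3*I, 3/2 + 2*I, 3 + 3*I/2}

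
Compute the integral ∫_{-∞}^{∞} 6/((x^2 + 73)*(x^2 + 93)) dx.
Let f(z) = 6/((z^2 + 73)*(z^2 + 93)). The denominator has no real zeros and deg Q - deg P = 4 ≥ 2, so the integral of f over the upper semicircle |z| = R tends to 0 as R → ∞. Closing the contour in the upper half-plane,
  ∫_{-∞}^{∞} f(x) dx = 2πi · Σ Res(f, z_k)  over the poles with Im z_k > 0.

Zeros of the denominator: z^2 + 93 = 0 gives z = ±sqrt(93)*I; z^2 + 73 = 0 gives z = ±sqrt(73)*I.
Upper half-plane: z = sqrt(73)*I, z = sqrt(93)*I (simple).

Each pole is a simple zero of Q(z) = z^4 + 166*z^2 + 6789, so Res(f, z₀) = P(z₀)/Q'(z₀) with P(z) = 6, Q'(z) = 4*z^3 + 332*z:
  Res(f, sqrt(73)*I) = (6)/(40*sqrt(73)*I) = -3*sqrt(73)*I/1460
  Res(f, sqrt(93)*I) = (6)/(-40*sqrt(93)*I) = sqrt(93)*I/620

Sum of residues: I*(-93*sqrt(73) + 73*sqrt(93))/45260
∫_{-∞}^{∞} f(x) dx = 2πi · (I*(-93*sqrt(73) + 73*sqrt(93))/45260) = pi*(-73*sqrt(93) + 93*sqrt(73))/22630

Final answer: pi*(-73*sqrt(93) + 93*sqrt(73))/22630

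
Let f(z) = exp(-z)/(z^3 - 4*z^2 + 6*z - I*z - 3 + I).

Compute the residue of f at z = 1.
Write f(z) = P(z)/Q(z) with P(z) = exp(-z) and Q(z) = z^3 - 4*z^2 + 6*z - I*z - 3 + I.
The denominator factors as Q(z) = (z - 2 - I)*(z - 1)*(z - 1 + I), so z = 1 is a simple zero of Q and P is analytic there; z = 1 is therefore a simple pole and
  Res(f, z₀) = P(z₀)/Q'(z₀).

Q'(z) = 3*z^2 - 8*z + 6 - I, so Q'(1) = 1 - I.
P(1) = exp(-1).

Res(f, 1) = (exp(-1))/(1 - I) = (1/2 + I/2)*exp(-1)

Final answer: (1/2 + I/2)*exp(-1)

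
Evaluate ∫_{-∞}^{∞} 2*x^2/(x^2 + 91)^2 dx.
Let f(z) = 2*z^2/(z^2 + 91)^2. The denominator has no real zeros and deg Q - deg P = 2 ≥ 2, so the integral of f over the upper semicircle |z| = R tends to 0 as R → ∞. Closing the contour in the upper half-plane,
  ∫_{-∞}^{∞} f(x) dx = 2πi · Σ Res(f, z_k)  over the poles with Im z_k > 0.

Zeros of the denominator: z^2 + 91 = 0 gives z = ±sqrt(91)*I.
Upper half-plane: z = sqrt(91)*I (a pole of order 2).

Write f(z) = g(z)/(z - sqrt(91)*I)^2 with g(z) = 2*z^2/(z + sqrt(91)*I)^2. For a double pole, Res(f, z₀) = g'(z₀):
  g'(z) = 4*sqrt(91)*I*z/(z + sqrt(91)*I)^3
  Res(f, sqrt(91)*I) = g'(sqrt(91)*I) = -sqrt(91)*I/182

∫_{-∞}^{∞} f(x) dx = 2πi · (-sqrt(91)*I/182) = sqrt(91)*pi/91

Final answer: sqrt(91)*pi/91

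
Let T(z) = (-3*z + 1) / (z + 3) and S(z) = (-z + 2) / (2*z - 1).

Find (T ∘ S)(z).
(5*z - 7)/(5*z - 1)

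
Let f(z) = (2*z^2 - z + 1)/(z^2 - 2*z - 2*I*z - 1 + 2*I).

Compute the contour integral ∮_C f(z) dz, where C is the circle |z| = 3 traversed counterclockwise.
pi*(-8 + 6*I)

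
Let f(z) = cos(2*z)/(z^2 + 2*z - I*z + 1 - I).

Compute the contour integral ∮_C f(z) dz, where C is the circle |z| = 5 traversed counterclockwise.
By the residue theorem, ∮_C f(z) dz = 2πi · (sum of the residues of f at the poles inside |z| = 5).

The denominator factors as (z + 1 - I)*(z + 1), so the singularities of f are simple poles at z = -1 + I, z = -1.
  |-1 + I|² = 2 < 25 = 5², so this pole is inside the contour.
  |-1|² = 1 < 25 = 5², so this pole is inside the contour.

With P(z) = cos(2*z) and Q(z) = z^2 + 2*z - I*z + 1 - I, each pole is simple, so Res(f, z₀) = P(z₀)/Q'(z₀) with Q'(z) = 2*z + 2 - I.
  Res(f, -1 + I) = P(-1 + I)/Q'(-1 + I) = (cos(2 - 2*I))/(I) = -I*cos(2 - 2*I)
  Res(f, -1) = P(-1)/Q'(-1) = (cos(2))/(-I) = I*cos(2)

Sum of residues inside C: I*cos(2) - I*cos(2 - 2*I)
∮_C f(z) dz = 2πi · (I*cos(2) - I*cos(2 - 2*I)) = -2*pi*cos(2) + 2*pi*cos(2 - 2*I)

Final answer: -2*pi*cos(2) + 2*pi*cos(2 - 2*I)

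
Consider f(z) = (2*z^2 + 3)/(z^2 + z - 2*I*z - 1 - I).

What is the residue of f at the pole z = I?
Write f(z) = P(z)/Q(z) with P(z) = 2*z^2 + 3 and Q(z) = z^2 + z - 2*I*z - 1 - I.
The denominator factors as Q(z) = (z + 1 - I)*(z - I), so z = I is a simple zero of Q and P is analytic there; z = I is therefore a simple pole and
  Res(f, z₀) = P(z₀)/Q'(z₀).

Q'(z) = 2*z + 1 - 2*I, so Q'(I) = 1.
P(I) = 1.

Res(f, I) = (1)/(1) = 1

Final answer: 1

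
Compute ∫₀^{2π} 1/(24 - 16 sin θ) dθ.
sqrt(5)*pi/20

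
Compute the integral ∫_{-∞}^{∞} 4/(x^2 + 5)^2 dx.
2*sqrt(5)*pi/25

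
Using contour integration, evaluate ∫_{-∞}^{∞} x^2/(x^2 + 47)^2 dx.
Let f(z) = z^2/(z^2 + 47)^2. The denominator has no real zeros and deg Q - deg P = 2 ≥ 2, so the integral of f over the upper semicircle |z| = R tends to 0 as R → ∞. Closing the contour in the upper half-plane,
  ∫_{-∞}^{∞} f(x) dx = 2πi · Σ Res(f, z_k)  over the poles with Im z_k > 0.

Zeros of the denominator: z^2 + 47 = 0 gives z = ±sqrt(47)*I.
Upper half-plane: z = sqrt(47)*I (a pole of order 2).

Write f(z) = g(z)/(z - sqrt(47)*I)^2 with g(z) = z^2/(z + sqrt(47)*I)^2. For a double pole, Res(f, z₀) = g'(z₀):
  g'(z) = 2*sqrt(47)*I*z/(z + sqrt(47)*I)^3
  Res(f, sqrt(47)*I) = g'(sqrt(47)*I) = -sqrt(47)*I/188

∫_{-∞}^{∞} f(x) dx = 2πi · (-sqrt(47)*I/188) = sqrt(47)*pi/94

Final answer: sqrt(47)*pi/94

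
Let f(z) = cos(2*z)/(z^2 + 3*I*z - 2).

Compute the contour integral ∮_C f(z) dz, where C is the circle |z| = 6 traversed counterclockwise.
By the residue theorem, ∮_C f(z) dz = 2πi · (sum of the residues of f at the poles inside |z| = 6).

The denominator factors as (z + 2*I)*(z + I), so the singularities of f are simple poles at z = -2*I, z = -I.
  |-2*I|² = 4 < 36 = 6², so this pole is inside the contour.
  |-I|² = 1 < 36 = 6², so this pole is inside the contour.

With P(z) = cos(2*z) and Q(z) = z^2 + 3*I*z - 2, each pole is simple, so Res(f, z₀) = P(z₀)/Q'(z₀) with Q'(z) = 2*z + 3*I.
  Res(f, -2*I) = P(-2*I)/Q'(-2*I) = (cosh(4))/(-I) = I*cosh(4)
  Res(f, -I) = P(-I)/Q'(-I) = (cosh(2))/(I) = -I*cosh(2)

Sum of residues inside C: -I*cosh(2) + I*cosh(4)
∮_C f(z) dz = 2πi · (-I*cosh(2) + I*cosh(4)) = -2*pi*cosh(4) + 2*pi*cosh(2)

Final answer: -2*pi*cosh(4) + 2*pi*cosh(2)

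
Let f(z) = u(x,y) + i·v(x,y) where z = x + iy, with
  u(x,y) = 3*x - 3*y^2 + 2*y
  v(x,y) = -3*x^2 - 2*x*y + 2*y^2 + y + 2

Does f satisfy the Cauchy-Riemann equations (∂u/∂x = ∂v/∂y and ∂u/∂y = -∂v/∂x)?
∂u/∂x = 3
∂v/∂y = -2*x + 4*y + 1
∂u/∂y = 2 - 6*y
∂v/∂x = -6*x - 2*y
∂u/∂x ≠ ∂v/∂y and ∂u/∂y ≠ -∂v/∂x; the Cauchy-Riemann equations are not satisfied, so f is not analytic.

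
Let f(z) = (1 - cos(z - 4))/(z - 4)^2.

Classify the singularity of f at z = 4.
Let u = z - 4. The argument of cos is z - 4 = u, so
  f = (1 - cos(u))/u^2 = ((u)^2/2 - (u)^4/24 + ...)/u^2 = 1/2 - (1/24)*u^2 + ...
The Laurent expansion about u = 0 has no negative powers; equivalently lim_{z→4} f(z) = 1/2 exists and is finite.
So the singularity is removable.

Final answer: removable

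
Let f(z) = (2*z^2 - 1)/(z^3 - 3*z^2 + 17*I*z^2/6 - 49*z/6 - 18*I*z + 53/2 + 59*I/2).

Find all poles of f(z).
The singularities of f are the zeros of the denominator. Factoring,
  z^3 - 3*z^2 + 17*I*z^2/6 - 49*z/6 - 18*I*z + 53/2 + 59*I/2 = (z + 3 + 3*I)*(z - 3 - 2*I/3)*(z - 3 + I/2)
so the candidates are z = -3 - 3*I, z = 3 + 2*I/3, z = 3 - I/2.

Check the numerator P(z) = 2*z^2 - 1 at each one:
  P(-3 - 3*I) = -1 + 36*I ≠ 0, so z = -3 - 3*I is a (simple) pole.
  P(3 + 2*I/3) = 145/9 + 8*I ≠ 0, so z = 3 + 2*I/3 is a (simple) pole.
  P(3 - I/2) = 33/2 - 6*I ≠ 0, so z = 3 - I/2 is a (simple) pole.

Poles of f: {-3 - 3*I, 3 - I/2, 3 + 2*I/3}

Final answer: {-3 - 3*I, 3 - I/2, 3 + 2*I/3}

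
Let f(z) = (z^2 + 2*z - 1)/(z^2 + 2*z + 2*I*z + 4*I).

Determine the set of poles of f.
The singularities of f are the zeros of the denominator. Factoring,
  z^2 + 2*z + 2*I*z + 4*I = (z + 2)*(z + 2*I)
so the candidates are z = -2, z = -2*I.

Check the numerator P(z) = z^2 + 2*z - 1 at each one:
  P(-2) = -1 ≠ 0, so z = -2 is a (simple) pole.
  P(-2*I) = -5 - 4*I ≠ 0, so z = -2*I is a (simple) pole.

Poles of f: {-2, -2*I}

Final answer: {-2, -2*I}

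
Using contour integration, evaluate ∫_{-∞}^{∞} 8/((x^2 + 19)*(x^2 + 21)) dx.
Let f(z) = 8/((z^2 + 19)*(z^2 + 21)). The denominator has no real zeros and deg Q - deg P = 4 ≥ 2, so the integral of f over the upper semicircle |z| = R tends to 0 as R → ∞. Closing the contour in the upper half-plane,
  ∫_{-∞}^{∞} f(x) dx = 2πi · Σ Res(f, z_k)  over the poles with Im z_k > 0.

Zeros of the denominator: z^2 + 19 = 0 gives z = ±sqrt(19)*I; z^2 + 21 = 0 gives z = ±sqrt(21)*I.
Upper half-plane: z = sqrt(19)*I, z = sqrt(21)*I (simple).

Each pole is a simple zero of Q(z) = z^4 + 40*z^2 + 399, so Res(f, z₀) = P(z₀)/Q'(z₀) with P(z) = 8, Q'(z) = 4*z^3 + 80*z:
  Res(f, sqrt(19)*I) = (8)/(4*sqrt(19)*I) = -2*sqrt(19)*I/19
  Res(f, sqrt(21)*I) = (8)/(-4*sqrt(21)*I) = 2*sqrt(21)*I/21

Sum of residues: 2*I*(-21*sqrt(19) + 19*sqrt(21))/399
∫_{-∞}^{∞} f(x) dx = 2πi · (2*I*(-21*sqrt(19) + 19*sqrt(21))/399) = 4*pi*(-19*sqrt(21) + 21*sqrt(19))/399

Final answer: 4*pi*(-19*sqrt(21) + 21*sqrt(19))/399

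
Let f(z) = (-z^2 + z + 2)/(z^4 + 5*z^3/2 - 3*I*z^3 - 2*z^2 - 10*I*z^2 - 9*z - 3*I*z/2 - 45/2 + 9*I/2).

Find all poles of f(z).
The singularities of f are the zeros of the denominator. Factoring,
  z^4 + 5*z^3/2 - 3*I*z^3 - 2*z^2 - 10*I*z^2 - 9*z - 3*I*z/2 - 45/2 + 9*I/2 = (z - 3*I)*(z + 3)*(z - 3/2 - I)*(z + 1 + I)
so the candidates are z = 3*I, z = -3, z = 3/2 + I, z = -1 - I.

Check the numerator P(z) = -z^2 + z + 2 at each one:
  P(3*I) = 11 + 3*I ≠ 0, so z = 3*I is a (simple) pole.
  P(-3) = -10 ≠ 0, so z = -3 is a (simple) pole.
  P(3/2 + I) = 9/4 - 2*I ≠ 0, so z = 3/2 + I is a (simple) pole.
  P(-1 - I) = 1 - 3*I ≠ 0, so z = -1 - I is a (simple) pole.

Poles of f: {-3, -1 - I, 3*I, 3/2 + I}

Final answer: {-3, -1 - I, 3*I, 3/2 + I}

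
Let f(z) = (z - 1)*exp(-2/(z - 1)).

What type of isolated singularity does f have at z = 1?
essential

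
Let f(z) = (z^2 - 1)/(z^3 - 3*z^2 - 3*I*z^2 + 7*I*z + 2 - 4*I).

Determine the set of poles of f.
The singularities of f are the zeros of the denominator. Factoring,
  z^3 - 3*z^2 - 3*I*z^2 + 7*I*z + 2 - 4*I = (z - 2*I)*(z - 1)*(z - 2 - I)
so the candidates are z = 2*I, z = 1, z = 2 + I.

Check the numerator P(z) = z^2 - 1 at each one:
  P(2*I) = -5 ≠ 0, so z = 2*I is a (simple) pole.
  P(1) = 0, so the factor (z - 1) cancels and z = 1 is only a removable singularity, not a pole.
  P(2 + I) = 2 + 4*I ≠ 0, so z = 2 + I is a (simple) pole.

Poles of f: {2*I, 2 + I}

Final answer: {2*I, 2 + I}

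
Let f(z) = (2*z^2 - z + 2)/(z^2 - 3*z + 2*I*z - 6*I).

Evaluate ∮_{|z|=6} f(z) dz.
By the residue theorem, ∮_C f(z) dz = 2πi · (sum of the residues of f at the poles inside |z| = 6).

The denominator factors as (z - 3)*(z + 2*I), so the singularities of f are simple poles at z = 3, z = -2*I.
  |3|² = 9 < 36 = 6², so this pole is inside the contour.
  |-2*I|² = 4 < 36 = 6², so this pole is inside the contour.

With P(z) = 2*z^2 - z + 2 and Q(z) = z^2 - 3*z + 2*I*z - 6*I, each pole is simple, so Res(f, z₀) = P(z₀)/Q'(z₀) with Q'(z) = 2*z - 3 + 2*I.
  Res(f, 3) = P(3)/Q'(3) = (17)/(3 + 2*I) = 51/13 - 34*I/13
  Res(f, -2*I) = P(-2*I)/Q'(-2*I) = (-6 + 2*I)/(-3 - 2*I) = 14/13 - 18*I/13

Sum of residues inside C: 5 - 4*I
∮_C f(z) dz = 2πi · (5 - 4*I) = pi*(8 + 10*I)

Final answer: pi*(8 + 10*I)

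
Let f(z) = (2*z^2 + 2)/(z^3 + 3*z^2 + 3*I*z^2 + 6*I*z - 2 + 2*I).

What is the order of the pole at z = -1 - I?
Factor the denominator:
  z^3 + 3*z^2 + 3*I*z^2 + 6*I*z - 2 + 2*I = (z + 1 + I)^3

The numerator P(z) = 2*z^2 + 2 has P(-1 - I) = 2 + 4*I ≠ 0, so no factor of (z + 1 + I) cancels.
Near z = -1 - I we can therefore write f(z) = g(z)/(z + 1 + I)^3 with g analytic at -1 - I and g(-1 - I) ≠ 0 (g is just the numerator).

Hence z = -1 - I is a pole of order 3.

Final answer: 3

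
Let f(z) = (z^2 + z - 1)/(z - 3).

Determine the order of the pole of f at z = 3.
1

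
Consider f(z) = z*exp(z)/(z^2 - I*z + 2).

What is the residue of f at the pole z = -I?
Write f(z) = P(z)/Q(z) with P(z) = z*exp(z) and Q(z) = z^2 - I*z + 2.
The denominator factors as Q(z) = (z + I)*(z - 2*I), so z = -I is a simple zero of Q and P is analytic there; z = -I is therefore a simple pole and
  Res(f, z₀) = P(z₀)/Q'(z₀).

Q'(z) = 2*z - I, so Q'(-I) = -3*I.
P(-I) = -I*exp(-I).

Res(f, -I) = (-I*exp(-I))/(-3*I) = exp(-I)/3

Final answer: exp(-I)/3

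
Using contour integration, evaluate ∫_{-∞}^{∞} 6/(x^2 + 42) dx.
Let f(z) = 6/(z^2 + 42). The denominator has no real zeros and deg Q - deg P = 2 ≥ 2, so the integral of f over the upper semicircle |z| = R tends to 0 as R → ∞. Closing the contour in the upper half-plane,
  ∫_{-∞}^{∞} f(x) dx = 2πi · Σ Res(f, z_k)  over the poles with Im z_k > 0.

Zeros of the denominator: z^2 + 42 = 0 gives z = ±sqrt(42)*I.
Upper half-plane: z = sqrt(42)*I (simple).

Each pole is a simple zero of Q(z) = z^2 + 42, so Res(f, z₀) = P(z₀)/Q'(z₀) with P(z) = 6, Q'(z) = 2*z:
  Res(f, sqrt(42)*I) = (6)/(2*sqrt(42)*I) = -sqrt(42)*I/14

∫_{-∞}^{∞} f(x) dx = 2πi · (-sqrt(42)*I/14) = sqrt(42)*pi/7

Final answer: sqrt(42)*pi/7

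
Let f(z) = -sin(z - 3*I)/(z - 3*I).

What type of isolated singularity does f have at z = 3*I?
Let u = z - 3*I. The argument of sin is z - 3*I = u, so
  f = -sin(u)/u = -((u) - (u)^3/6 + ...)/u = -1 + (1/6)*u^2 - ...
The Laurent expansion about u = 0 has no negative powers; equivalently lim_{z→3*I} f(z) = -1 exists and is finite.
So the singularity is removable.

Final answer: removable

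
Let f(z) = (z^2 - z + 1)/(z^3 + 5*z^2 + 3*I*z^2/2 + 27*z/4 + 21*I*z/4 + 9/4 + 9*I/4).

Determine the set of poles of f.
The singularities of f are the zeros of the denominator. Factoring,
  z^3 + 5*z^2 + 3*I*z^2/2 + 27*z/4 + 21*I*z/4 + 9/4 + 9*I/4 = (z + 3)*(z + 3/2 + 3*I/2)*(z + 1/2)
so the candidates are z = -3, z = -3/2 - 3*I/2, z = -1/2.

Check the numerator P(z) = z^2 - z + 1 at each one:
  P(-3) = 13 ≠ 0, so z = -3 is a (simple) pole.
  P(-3/2 - 3*I/2) = 5/2 + 6*I ≠ 0, so z = -3/2 - 3*I/2 is a (simple) pole.
  P(-1/2) = 7/4 ≠ 0, so z = -1/2 is a (simple) pole.

Poles of f: {-3, -3/2 - 3*I/2, -1/2}

Final answer: {-3, -3/2 - 3*I/2, -1/2}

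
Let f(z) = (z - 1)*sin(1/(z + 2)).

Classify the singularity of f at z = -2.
Let u = z + 2. Then
  sin(1/u) = Σ_{k≥0} (-1)^k (1)^(2k+1)/((2k+1)!·u^(2k+1)) = 1/u - 1/(6*u^3) + 1/(120*u^5) + ...
which has infinitely many negative powers of u, so sin(1/(z + 2)) has an essential singularity at z = -2.
The extra factor z - 1 is a nonzero polynomial; if the product had at most a pole at z = -2, dividing by that polynomial would leave sin(1/(z + 2)) with at most a pole too — contradiction. (Equivalently, the product's Laurent series still has infinitely many negative powers.)
So the singularity is essential.

Final answer: essential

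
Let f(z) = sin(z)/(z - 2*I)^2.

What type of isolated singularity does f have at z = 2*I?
Write f(z) = g(z)/(z - 2*I)^2 with g(z) = sin(z).
g is entire and g(2*I) = I*sinh(2) ≠ 0, so no factor of (z - 2*I) cancels: the Laurent expansion of f about z = 2*I starts at the power -2, i.e. lim_{z→z₀} (z - z₀)^2 f(z) = I*sinh(2) is finite and nonzero.
So z = 2*I is a pole of order 2.

Final answer: pole of order 2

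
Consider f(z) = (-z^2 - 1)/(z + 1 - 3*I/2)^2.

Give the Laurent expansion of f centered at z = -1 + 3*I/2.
Put w = z - (-1 + 3*I/2), i.e. z = w - 1 + 3*I/2. The denominator is w^2, so it suffices to rewrite the numerator in powers of w.

P(z) = -z^2 - 1
P(w - 1 + 3*I/2) = 1/4 + 3*I + (2 - 3*I)*w - w^2

Dividing each term by w^2:
  f = (1/4 + 3*I)/w^2 + (2 - 3*I)/w - 1

Substituting back w = z + 1 - 3*I/2:
  f(z) = (1/4 + 3*I)/(z + 1 - 3*I/2)^2 + (2 - 3*I)/(z + 1 - 3*I/2) - 1

The series is finite because the numerator is a polynomial; the negative powers form the principal part, and the coefficient of 1/(z + 1 - 3*I/2) gives Res(f, -1 + 3*I/2) = 2 - 3*I.

Final answer: (1/4 + 3*I)/(z + 1 - 3*I/2)^2 + (2 - 3*I)/(z + 1 - 3*I/2) - 1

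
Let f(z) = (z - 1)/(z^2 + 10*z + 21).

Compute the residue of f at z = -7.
Write f(z) = P(z)/Q(z) with P(z) = z - 1 and Q(z) = z^2 + 10*z + 21.
The denominator factors as Q(z) = (z + 7)*(z + 3), so z = -7 is a simple zero of Q and P is analytic there; z = -7 is therefore a simple pole and
  Res(f, z₀) = P(z₀)/Q'(z₀).

Q'(z) = 2*z + 10, so Q'(-7) = -4.
P(-7) = -8.

Res(f, -7) = (-8)/(-4) = 2

Final answer: 2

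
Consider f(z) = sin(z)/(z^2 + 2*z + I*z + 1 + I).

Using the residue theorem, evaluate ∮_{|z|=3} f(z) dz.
By the residue theorem, ∮_C f(z) dz = 2πi · (sum of the residues of f at the poles inside |z| = 3).

The denominator factors as (z + 1 + I)*(z + 1), so the singularities of f are simple poles at z = -1 - I, z = -1.
  |-1 - I|² = 2 < 9 = 3², so this pole is inside the contour.
  |-1|² = 1 < 9 = 3², so this pole is inside the contour.

With P(z) = sin(z) and Q(z) = z^2 + 2*z + I*z + 1 + I, each pole is simple, so Res(f, z₀) = P(z₀)/Q'(z₀) with Q'(z) = 2*z + 2 + I.
  Res(f, -1 - I) = P(-1 - I)/Q'(-1 - I) = (-sin(1 + I))/(-I) = -I*sin(1 + I)
  Res(f, -1) = P(-1)/Q'(-1) = (-sin(1))/(I) = I*sin(1)

Sum of residues inside C: -I*sin(1 + I) + I*sin(1)
∮_C f(z) dz = 2πi · (-I*sin(1 + I) + I*sin(1)) = -2*pi*sin(1) + 2*pi*sin(1 + I)

Final answer: -2*pi*sin(1) + 2*pi*sin(1 + I)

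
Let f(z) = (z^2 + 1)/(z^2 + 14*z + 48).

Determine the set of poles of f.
{-8, -6}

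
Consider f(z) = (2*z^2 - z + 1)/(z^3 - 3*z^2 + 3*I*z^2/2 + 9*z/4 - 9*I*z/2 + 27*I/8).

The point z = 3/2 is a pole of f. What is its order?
2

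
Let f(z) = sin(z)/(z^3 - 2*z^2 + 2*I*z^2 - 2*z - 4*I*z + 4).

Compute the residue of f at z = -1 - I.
Write f(z) = P(z)/Q(z) with P(z) = sin(z) and Q(z) = z^3 - 2*z^2 + 2*I*z^2 - 2*z - 4*I*z + 4.
The denominator factors as Q(z) = (z + 1 + I)*(z - 2)*(z - 1 + I), so z = -1 - I is a simple zero of Q and P is analytic there; z = -1 - I is therefore a simple pole and
  Res(f, z₀) = P(z₀)/Q'(z₀).

Q'(z) = 3*z^2 - 4*z + 4*I*z - 2 - 4*I, so Q'(-1 - I) = 6 + 2*I.
P(-1 - I) = -sin(1 + I).

Res(f, -1 - I) = (-sin(1 + I))/(6 + 2*I) = (-3/20 + I/20)*sin(1 + I)

Final answer: (-3/20 + I/20)*sin(1 + I)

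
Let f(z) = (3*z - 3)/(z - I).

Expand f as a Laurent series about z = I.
Put w = z - (I), i.e. z = w + I. The denominator is w, so it suffices to rewrite the numerator in powers of w.

P(z) = 3*z - 3
P(w + I) = -3 + 3*I + 3*w

Dividing each term by w:
  f = (-3 + 3*I)/w + 3

Substituting back w = z - I:
  f(z) = (-3 + 3*I)/(z - I) + 3

The series is finite because the numerator is a polynomial; the negative powers form the principal part, and the coefficient of 1/(z - I) gives Res(f, I) = -3 + 3*I.

Final answer: (-3 + 3*I)/(z - I) + 3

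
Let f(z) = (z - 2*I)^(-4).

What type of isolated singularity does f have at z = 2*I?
pole of order 4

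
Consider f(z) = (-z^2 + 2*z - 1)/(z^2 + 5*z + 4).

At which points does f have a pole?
{-4, -1}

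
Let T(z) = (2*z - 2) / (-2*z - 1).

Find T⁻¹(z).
Set w = T(z) = (2*z - 2) / (-2*z - 1) and solve for z:
  w*(-2*z - 1) = 2*z - 2
  -w + z*(-2*w - 2) + 2 = 0
  z*(-2*w - 2) = w - 2
  z = (2 - w)/(2*w + 2)
Renaming the variable, T⁻¹(z) = (-z + 2)/(2*z + 2).
(Check: ad - bc = -6 ≠ 0, so T is invertible.)

Final answer: (-z + 2)/(2*z + 2)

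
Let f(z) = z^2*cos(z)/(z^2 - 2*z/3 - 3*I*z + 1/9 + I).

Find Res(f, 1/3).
Write f(z) = P(z)/Q(z) with P(z) = z^2*cos(z) and Q(z) = z^2 - 2*z/3 - 3*I*z + 1/9 + I.
The denominator factors as Q(z) = (z - 1/3 - 3*I)*(z - 1/3), so z = 1/3 is a simple zero of Q and P is analytic there; z = 1/3 is therefore a simple pole and
  Res(f, z₀) = P(z₀)/Q'(z₀).

Q'(z) = 2*z - 2/3 - 3*I, so Q'(1/3) = -3*I.
P(1/3) = cos(1/3)/9.

Res(f, 1/3) = (cos(1/3)/9)/(-3*I) = I*cos(1/3)/27

Final answer: I*cos(1/3)/27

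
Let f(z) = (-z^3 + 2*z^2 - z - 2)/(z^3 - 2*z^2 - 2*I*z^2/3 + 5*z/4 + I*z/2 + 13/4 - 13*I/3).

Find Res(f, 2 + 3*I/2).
-5481/13960 - 7377*I/13960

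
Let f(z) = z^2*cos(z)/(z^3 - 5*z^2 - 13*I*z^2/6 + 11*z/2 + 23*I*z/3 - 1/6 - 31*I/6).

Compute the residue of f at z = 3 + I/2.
Write f(z) = P(z)/Q(z) with P(z) = z^2*cos(z) and Q(z) = z^3 - 5*z^2 - 13*I*z^2/6 + 11*z/2 + 23*I*z/3 - 1/6 - 31*I/6.
The denominator factors as Q(z) = (z - 1 - 2*I/3)*(z - 1 - I)*(z - 3 - I/2), so z = 3 + I/2 is a simple zero of Q and P is analytic there; z = 3 + I/2 is therefore a simple pole and
  Res(f, z₀) = P(z₀)/Q'(z₀).

Q'(z) = 3*z^2 - 10*z - 13*I*z/3 + 11/2 + 23*I/3, so Q'(3 + I/2) = 47/12 - 4*I/3.
P(3 + I/2) = (35/4 + 3*I)*cos(3 + I/2).

Res(f, 3 + I/2) = ((35/4 + 3*I)*cos(3 + I/2))/(47/12 - 4*I/3) = (4359/2465 + 3372*I/2465)*cos(3 + I/2)

Final answer: (4359/2465 + 3372*I/2465)*cos(3 + I/2)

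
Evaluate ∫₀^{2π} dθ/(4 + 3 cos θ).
2*sqrt(7)*pi/7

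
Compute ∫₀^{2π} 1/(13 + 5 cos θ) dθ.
Let J = ∫₀^{2π} dθ/(13 + 5 cos θ).
Put z = e^{iθ}: then cos θ = (z + 1/z)/2, dθ = dz/(iz), and z runs once counterclockwise around |z| = 1:
  J = ∮_{|z|=1} 1/(13 + 5*(z + 1/z)/2) · dz/(iz) = (2/i) ∮_{|z|=1} dz/(5*z^2 + 26*z + 5).
The roots of 5*z^2 + 26*z + 5 are z = (-13 ± sqrt(13^2 - 5^2))/5, with sqrt(144) = 12; their product is 1, so only z₊ = -1/5 lies inside the unit circle (z₋ = -5 lies outside).
z₊ is a simple zero of q(z) = 5*z^2 + 26*z + 5, so Res(1/q, z₊) = 1/q'(z₊) with q'(z) = 10*z + 26; and q'(z₊) = 5*(z₊ - z₋) = 24.
Therefore J = (2/i) · 2πi · 1/(24) = 2*pi/(12) = pi/6

Final answer: pi/6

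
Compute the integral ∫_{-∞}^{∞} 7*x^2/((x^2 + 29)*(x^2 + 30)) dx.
7*pi*(-sqrt(29) + sqrt(30))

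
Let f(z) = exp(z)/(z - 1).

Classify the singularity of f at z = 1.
Write f(z) = g(z)/(z - 1) with g(z) = exp(z).
g is entire and g(1) = exp(1) ≠ 0, so no factor of (z - 1) cancels: the Laurent expansion of f about z = 1 starts at the power -1, i.e. lim_{z→z₀} (z - z₀) f(z) = exp(1) is finite and nonzero.
So z = 1 is a pole of order 1.

Final answer: pole of order 1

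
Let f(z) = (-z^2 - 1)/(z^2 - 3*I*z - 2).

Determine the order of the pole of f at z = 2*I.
1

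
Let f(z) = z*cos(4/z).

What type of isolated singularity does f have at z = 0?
Let u = z. Then
  cos(4/u) = Σ_{k≥0} (-1)^k (4)^(2k)/((2k)!·u^(2k)) = 1 - 8/u^2 + 32/(3*u^4) + ...
which has infinitely many negative powers of u, so cos(4/z) has an essential singularity at z = 0.
The extra factor z is a nonzero polynomial; if the product had at most a pole at z = 0, dividing by that polynomial would leave cos(4/z) with at most a pole too — contradiction. (Equivalently, the product's Laurent series still has infinitely many negative powers.)
So the singularity is essential.

Final answer: essential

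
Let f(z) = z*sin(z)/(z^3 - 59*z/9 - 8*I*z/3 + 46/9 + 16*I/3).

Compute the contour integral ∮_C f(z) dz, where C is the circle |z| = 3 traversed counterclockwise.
pi*(93/260 - 81*I/260)*sin(1 + 2*I/3) + pi*(-864/2977 + 1764*I/2977)*sin(2)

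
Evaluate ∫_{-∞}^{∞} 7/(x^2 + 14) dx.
sqrt(14)*pi/2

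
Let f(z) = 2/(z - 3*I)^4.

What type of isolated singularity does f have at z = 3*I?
pole of order 4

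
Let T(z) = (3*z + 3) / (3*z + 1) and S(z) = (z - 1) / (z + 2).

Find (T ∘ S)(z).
(6*z + 3)/(4*z - 1)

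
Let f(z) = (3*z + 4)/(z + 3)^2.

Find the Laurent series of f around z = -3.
-5/(z + 3)^2 + 3/(z + 3)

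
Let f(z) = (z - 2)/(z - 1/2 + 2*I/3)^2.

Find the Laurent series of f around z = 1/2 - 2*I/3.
(-3/2 - 2*I/3)/(z - 1/2 + 2*I/3)^2 + 1/(z - 1/2 + 2*I/3)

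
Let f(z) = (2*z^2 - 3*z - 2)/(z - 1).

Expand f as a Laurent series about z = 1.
Put w = z - (1), i.e. z = w + 1. The denominator is w, so it suffices to rewrite the numerator in powers of w.

P(z) = 2*z^2 - 3*z - 2
P(w + 1) = -3 + w + 2*w^2

Dividing each term by w:
  f = -3/w + 1 + 2*w

Substituting back w = z - 1:
  f(z) = -3/(z - 1) + 1 + 2*(z - 1)

The series is finite because the numerator is a polynomial; the negative powers form the principal part, and the coefficient of 1/(z - 1) gives Res(f, 1) = -3.

Final answer: -3/(z - 1) + 1 + 2*(z - 1)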